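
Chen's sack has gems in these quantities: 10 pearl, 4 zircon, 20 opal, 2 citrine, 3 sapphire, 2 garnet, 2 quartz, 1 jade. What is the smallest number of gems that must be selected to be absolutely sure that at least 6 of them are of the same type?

By the pigeonhole principle, put each drawn gem into a box by type. The largest draw with every box below 6 takes min(count, 5) from each type; types with fewer than 5 contribute all they have.
Σ min(cᵢ, 5) = 5 + 4 + 5 + 2 + 3 + 2 + 2 + 1 = 24.
Draw number 24 + 1 = 25 must push one box to 6.

25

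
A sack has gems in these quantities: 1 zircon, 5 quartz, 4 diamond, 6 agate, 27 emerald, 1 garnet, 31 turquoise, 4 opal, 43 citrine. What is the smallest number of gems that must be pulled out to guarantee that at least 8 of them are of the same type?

43

Put each drawn gem into a box by type. The largest draw with every box below 8 takes min(count, 7) from each type; types with fewer than 7 contribute all they have.
Σ min(cᵢ, 7) = 1 + 5 + 4 + 6 + 7 + 1 + 7 + 4 + 7 = 42.
Draw number 42 + 1 = 43 must push one box to 8.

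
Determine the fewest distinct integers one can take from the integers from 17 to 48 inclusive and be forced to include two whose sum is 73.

Two chosen integers sum to 73 exactly when both halves of some pair {x, 73−x} with 25 ≤ x ≤ 73−x ≤ 48 are chosen — 12 such pairs.
The remaining 8 elements (those with no distinct partner in range) can never complete a 73-sum, so the worst case takes all of them and one from each pair: 8 + 12 = 20.
The 21st integer has to be the second member of some pair, so 20 + 1 = 21.

21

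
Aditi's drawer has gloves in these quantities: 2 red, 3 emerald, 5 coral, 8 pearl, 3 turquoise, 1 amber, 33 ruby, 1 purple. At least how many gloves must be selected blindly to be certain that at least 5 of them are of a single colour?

An adversary could hand out at most 4 gloves per colour (5 colours run out sooner): 2 + 3 + 4 + 4 + 3 + 1 + 4 + 1 = 22 gloves and still no colour has 5.
By pigeonhole, one more glove lands in a colour already at 4, so 23 draws are enough and 22 are not.

23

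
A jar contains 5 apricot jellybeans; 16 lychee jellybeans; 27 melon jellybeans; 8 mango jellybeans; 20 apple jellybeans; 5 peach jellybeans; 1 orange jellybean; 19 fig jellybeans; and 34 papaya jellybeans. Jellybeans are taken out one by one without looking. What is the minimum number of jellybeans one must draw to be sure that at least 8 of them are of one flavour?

54

By pigeonhole, the 9 flavours are the holes; the jellybeans drawn are the pigeons.
To avoid 8 of any one flavour, the worst case takes at most 7 of each flavour, or every jellybean of a flavour that has fewer than 7.
That gives 5 + 7 + 7 + 7 + 7 + 5 + 1 + 7 + 7 = 53 jellybeans with no flavour reaching 8.
The next jellybean forces some flavour to 8, so 53 + 1 = 54.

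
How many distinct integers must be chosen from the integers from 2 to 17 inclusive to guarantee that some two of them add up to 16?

11

Two chosen integers sum to 16 exactly when both halves of some pair {x, 16−x} with 2 ≤ x ≤ 16−x ≤ 14 are chosen — 6 such pairs.
The remaining 4 elements (those with no distinct partner in range) can never complete a 16-sum, so the worst case takes all of them and one from each pair: 4 + 6 = 10.
By pigeonhole, the 11th integer has to be the second member of some pair, so 10 + 1 = 11.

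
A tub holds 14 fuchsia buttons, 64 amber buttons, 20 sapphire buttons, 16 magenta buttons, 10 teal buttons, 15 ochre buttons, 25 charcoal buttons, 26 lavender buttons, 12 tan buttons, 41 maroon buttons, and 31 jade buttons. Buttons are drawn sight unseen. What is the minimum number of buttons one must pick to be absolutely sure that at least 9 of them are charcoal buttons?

In the worst case for collecting charcoal buttons, every non-charcoal button comes out first.
There are 14 + 64 + 20 + 16 + 10 + 15 + 26 + 12 + 41 + 31 = 249 non-charcoal buttons altogether.
After those, each further button must be charcoal, so 249 + 9 = 258 draws guarantee 9 charcoal buttons.

258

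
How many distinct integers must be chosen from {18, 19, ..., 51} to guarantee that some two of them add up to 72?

Two chosen integers sum to 72 exactly when both halves of some pair {x, 72−x} with 21 ≤ x ≤ 72−x ≤ 51 are chosen — 15 such pairs.
The remaining 4 elements (those with no distinct partner in range) can never complete a 72-sum, so the worst case takes all of them and one from each pair: 4 + 15 = 19.
The 20th integer has to be the second member of some pair, so 19 + 1 = 20.

20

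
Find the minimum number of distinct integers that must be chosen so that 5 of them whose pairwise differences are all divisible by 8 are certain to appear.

33

Integers whose pairwise differences are multiples of 8 are exactly those sharing a remainder mod 8. Pigeonhole: the 8 residue classes mod 8 are the pigeonholes.
With 32 integers one could put 4 in each residue class and have no class reach 5.
The 33rd integer pushes some class to 5, so 8·4 + 1 = 33.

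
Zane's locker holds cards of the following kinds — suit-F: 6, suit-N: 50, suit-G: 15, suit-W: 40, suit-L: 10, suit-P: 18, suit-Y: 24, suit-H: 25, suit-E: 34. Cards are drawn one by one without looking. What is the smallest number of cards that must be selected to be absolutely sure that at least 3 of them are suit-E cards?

191

In the worst case for collecting suit-E cards, every non-suit-E card comes out first.
There are 6 + 50 + 15 + 40 + 10 + 18 + 24 + 25 = 188 non-suit-E cards altogether.
After those, each further card must be suit-E, so 188 + 3 = 191 draws guarantee 3 suit-E cards.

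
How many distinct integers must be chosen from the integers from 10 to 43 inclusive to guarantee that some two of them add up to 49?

A set avoiding the sum 49 can contain at most one of each pair {x, 49−x}, plus the 4 elements whose complement lies outside the range.
The integers 25, …, 43 (19 of them) are such a set: any two sum to at least 25+26 = 51 > 49.
Pigeonhole: any 20th integer completes one of the 15 pairs, so 20 choices force a sum of 49.

20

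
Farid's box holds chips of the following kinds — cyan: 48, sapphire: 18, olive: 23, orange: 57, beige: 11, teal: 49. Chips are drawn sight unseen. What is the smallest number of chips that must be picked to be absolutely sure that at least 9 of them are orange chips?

In the worst case for collecting orange chips, every non-orange chip comes out first.
There are 48 + 18 + 23 + 11 + 49 = 149 non-orange chips altogether.
After those, each further chip must be orange, so 149 + 9 = 158 draws guarantee 9 orange chips.

158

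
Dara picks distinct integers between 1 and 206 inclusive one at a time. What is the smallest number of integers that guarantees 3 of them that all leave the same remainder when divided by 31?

63

By pigeonhole, the 31 residue classes mod 31 are the pigeonholes.
With 62 integers one could put 2 in each residue class and have no class reach 3.
The 63rd integer pushes some class to 3, so 31·2 + 1 = 63.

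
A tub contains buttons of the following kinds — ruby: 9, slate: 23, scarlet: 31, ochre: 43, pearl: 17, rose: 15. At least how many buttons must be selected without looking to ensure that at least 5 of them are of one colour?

25

Put each drawn button into a box by colour. The largest draw with every box below 5 takes min(count, 4) from each colour.
Σ min(cᵢ, 4) = 4 + 4 + 4 + 4 + 4 + 4 = 24.
Draw number 24 + 1 = 25 must push one box to 5.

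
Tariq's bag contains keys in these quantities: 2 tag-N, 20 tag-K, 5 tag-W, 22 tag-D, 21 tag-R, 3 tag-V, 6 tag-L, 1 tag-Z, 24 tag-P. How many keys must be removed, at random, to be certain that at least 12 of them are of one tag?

The 9 tags are the holes; the keys drawn are the pigeons.
To avoid 12 of any one tag, the worst case takes at most 11 of each tag, or every key of a tag that has fewer than 11.
That gives 2 + 11 + 5 + 11 + 11 + 3 + 6 + 1 + 11 = 61 keys with no tag reaching 12.
The next key forces some tag to 12, so 61 + 1 = 62.

62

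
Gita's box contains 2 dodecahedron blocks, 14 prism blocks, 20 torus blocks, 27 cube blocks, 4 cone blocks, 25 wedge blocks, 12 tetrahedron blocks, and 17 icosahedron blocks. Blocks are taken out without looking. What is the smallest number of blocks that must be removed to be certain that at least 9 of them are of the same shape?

55

An adversary could hand out at most 8 blocks per shape (dodecahedron, cone run out sooner): 2 + 8 + 8 + 8 + 4 + 8 + 8 + 8 = 54 blocks and still no shape has 9.
By pigeonhole, one more block lands in a shape already at 8, so 55 draws are enough and 54 are not.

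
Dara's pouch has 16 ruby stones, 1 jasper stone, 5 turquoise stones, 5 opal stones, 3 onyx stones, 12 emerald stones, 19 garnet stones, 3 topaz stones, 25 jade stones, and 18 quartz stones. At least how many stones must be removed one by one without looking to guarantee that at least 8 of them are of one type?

An adversary could hand out at most 7 stones per type (5 types run out sooner): 7 + 1 + 5 + 5 + 3 + 7 + 7 + 3 + 7 + 7 = 52 stones and still no type has 8.
Pigeonhole: one more stone lands in a type already at 7, so 53 draws are enough and 52 are not.

53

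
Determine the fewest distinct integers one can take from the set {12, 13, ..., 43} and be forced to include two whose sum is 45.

22

Two chosen integers sum to 45 exactly when both halves of some pair {x, 45−x} with 12 ≤ x ≤ 45−x ≤ 33 are chosen — 11 such pairs.
The remaining 10 elements (those with no distinct partner in range) can never complete a 45-sum, so the worst case takes all of them and one from each pair: 10 + 11 = 21.
The 22nd integer has to be the second member of some pair, so 21 + 1 = 22.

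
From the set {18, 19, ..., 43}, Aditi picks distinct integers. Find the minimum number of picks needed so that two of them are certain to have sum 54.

18

A set avoiding the sum 54 can contain at most one of each pair {x, 54−x}, plus the 8 elements whose complement lies outside the range or equal to its own complement.
The integers 27, …, 43 (17 of them) are such a set: any two sum to at least 27+28 = 55 > 54.
By the pigeonhole principle, any 18th integer completes one of the 9 pairs, so 18 choices force a sum of 54.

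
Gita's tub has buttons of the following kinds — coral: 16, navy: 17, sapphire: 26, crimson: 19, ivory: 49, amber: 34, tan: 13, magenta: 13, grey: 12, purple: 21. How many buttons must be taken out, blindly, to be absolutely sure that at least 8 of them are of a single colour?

71

Put each drawn button into a box by colour. The largest draw with every box below 8 takes min(count, 7) from each colour.
Σ min(cᵢ, 7) = 7 + 7 + 7 + 7 + 7 + 7 + 7 + 7 + 7 + 7 = 70.
Draw number 70 + 1 = 71 must push one box to 8.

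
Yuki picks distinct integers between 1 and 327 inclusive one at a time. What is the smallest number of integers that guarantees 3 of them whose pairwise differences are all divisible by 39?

Integers whose pairwise differences are multiples of 39 are exactly those sharing a remainder mod 39. By pigeonhole, the 39 residue classes mod 39 are the pigeonholes.
With 78 integers one could put 2 in each residue class and have no class reach 3.
The 79th integer pushes some class to 3, so 39·2 + 1 = 79.

79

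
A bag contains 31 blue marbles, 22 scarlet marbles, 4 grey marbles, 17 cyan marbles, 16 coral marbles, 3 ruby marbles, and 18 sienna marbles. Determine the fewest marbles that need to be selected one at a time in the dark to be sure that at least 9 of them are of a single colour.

48

Pigeonhole: put each drawn marble into a box by colour. The largest draw with every box below 9 takes min(count, 8) from each colour; colours with fewer than 8 contribute all they have.
Σ min(cᵢ, 8) = 8 + 8 + 4 + 8 + 8 + 3 + 8 = 47.
Draw number 47 + 1 = 48 must push one box to 9.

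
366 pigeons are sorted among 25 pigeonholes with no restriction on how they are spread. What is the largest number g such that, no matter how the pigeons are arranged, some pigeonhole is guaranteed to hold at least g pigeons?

15

By the pigeonhole principle, the 25 pigeonholes are the holes and the 366 pigeons are the pigeons.
If every pigeonhole held at most 14 pigeons, the total would be at most 25 × 14 = 350, which is less than 366.
So some pigeonhole holds at least ⌈366/25⌉ = 15 pigeons.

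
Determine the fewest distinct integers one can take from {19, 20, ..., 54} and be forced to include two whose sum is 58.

Group the elements by complementary pair {x, 58−x}: {19,39}, {20,38}, {21,37}, …, giving 10 two-element pairs; the single value 29 (it cannot pair with itself since the integers are distinct); and 15 integers whose partner 58−x falls outside [19,54].
Pigeonhole: treating each of those 26 groups as a pigeonhole, one can pick one integer per group — 26 integers — with no two summing to 58.
The 27th integer lands in an occupied pair, forcing a sum of 58.

27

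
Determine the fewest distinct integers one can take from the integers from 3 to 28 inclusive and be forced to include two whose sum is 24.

18

A set avoiding the sum 24 can contain at most one of each pair {x, 24−x}, plus the 8 elements whose complement lies outside the range or equal to its own complement.
The integers 12, …, 28 (17 of them) are such a set: any two sum to at least 12+13 = 25 > 24.
Pigeonhole: any 18th integer completes one of the 9 pairs, so 18 choices force a sum of 24.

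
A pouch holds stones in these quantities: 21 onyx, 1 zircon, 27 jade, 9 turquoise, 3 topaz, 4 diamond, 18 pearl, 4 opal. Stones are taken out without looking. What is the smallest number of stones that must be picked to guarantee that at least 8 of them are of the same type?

41

Put each drawn stone into a box by type. The largest draw with every box below 8 takes min(count, 7) from each type; types with fewer than 7 contribute all they have.
Σ min(cᵢ, 7) = 7 + 1 + 7 + 7 + 3 + 4 + 7 + 4 = 40.
Draw number 40 + 1 = 41 must push one box to 8.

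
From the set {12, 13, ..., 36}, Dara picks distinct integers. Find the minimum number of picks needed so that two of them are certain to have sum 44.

A set avoiding the sum 44 can contain at most one of each pair {x, 44−x}, plus the 5 elements whose complement lies outside the range or equal to its own complement.
The integers 22, …, 36 (15 of them) are such a set: any two sum to at least 22+23 = 45 > 44.
By the pigeonhole principle, any 16th integer completes one of the 10 pairs, so 16 choices force a sum of 44.

16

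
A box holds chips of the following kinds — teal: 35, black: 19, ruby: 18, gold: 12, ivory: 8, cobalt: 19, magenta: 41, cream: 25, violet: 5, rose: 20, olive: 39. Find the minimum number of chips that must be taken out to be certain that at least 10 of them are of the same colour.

95

By the pigeonhole principle, put each drawn chip into a box by colour. The largest draw with every box below 10 takes min(count, 9) from each colour; colours with fewer than 9 contribute all they have.
Σ min(cᵢ, 9) = 9 + 9 + 9 + 9 + 8 + 9 + 9 + 9 + 5 + 9 + 9 = 94.
Draw number 94 + 1 = 95 must push one box to 10.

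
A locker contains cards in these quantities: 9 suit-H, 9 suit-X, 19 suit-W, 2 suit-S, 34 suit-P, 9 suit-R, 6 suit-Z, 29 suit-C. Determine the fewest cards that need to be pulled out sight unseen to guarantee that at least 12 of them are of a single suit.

The 8 suits are the holes; the cards drawn are the pigeons.
To avoid 12 of any one suit, the worst case takes at most 11 of each suit, or every card of a suit that has fewer than 11.
That gives 9 + 9 + 11 + 2 + 11 + 9 + 6 + 11 = 68 cards with no suit reaching 12.
The next card forces some suit to 12, so 68 + 1 = 69.

69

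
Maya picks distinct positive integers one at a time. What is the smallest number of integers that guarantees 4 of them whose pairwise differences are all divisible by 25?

Integers whose pairwise differences are multiples of 25 are exactly those sharing a remainder mod 25. The 25 residue classes mod 25 are the pigeonholes.
With 75 integers one could put 3 in each residue class and have no class reach 4.
The 76th integer pushes some class to 4, so 25·3 + 1 = 76.

76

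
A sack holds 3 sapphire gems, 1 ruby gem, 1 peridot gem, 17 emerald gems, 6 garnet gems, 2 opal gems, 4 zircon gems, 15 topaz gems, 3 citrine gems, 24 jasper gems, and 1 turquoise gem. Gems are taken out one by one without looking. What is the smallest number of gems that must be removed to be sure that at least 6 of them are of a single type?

36

An adversary could hand out at most 5 gems per type (7 types run out sooner): 3 + 1 + 1 + 5 + 5 + 2 + 4 + 5 + 3 + 5 + 1 = 35 gems and still no type has 6.
Pigeonhole: one more gem lands in a type already at 5, so 36 draws are enough and 35 are not.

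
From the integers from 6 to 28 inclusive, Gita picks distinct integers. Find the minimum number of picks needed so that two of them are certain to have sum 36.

Two chosen integers sum to 36 exactly when both halves of some pair {x, 36−x} with 8 ≤ x ≤ 36−x ≤ 28 are chosen — 10 such pairs.
The remaining 3 elements (those with no distinct partner in range) can never complete a 36-sum, so the worst case takes all of them and one from each pair: 3 + 10 = 13.
Pigeonhole: the 14th integer has to be the second member of some pair, so 13 + 1 = 14.

14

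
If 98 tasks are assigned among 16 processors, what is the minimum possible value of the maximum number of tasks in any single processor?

7

By the pigeonhole principle, the 16 processors are the holes and the 98 tasks are the pigeons.
If every processor held at most 6 tasks, the total would be at most 16 × 6 = 96, which is less than 98.
So some processor holds at least ⌈98/16⌉ = 7 tasks.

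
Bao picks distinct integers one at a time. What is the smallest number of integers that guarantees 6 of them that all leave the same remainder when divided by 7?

36

By pigeonhole, the 7 residue classes mod 7 are the pigeonholes.
With 35 integers one could put 5 in each residue class and have no class reach 6.
The 36th integer pushes some class to 6, so 7·5 + 1 = 36.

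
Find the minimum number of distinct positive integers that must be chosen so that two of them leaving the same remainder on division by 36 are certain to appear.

37

By pigeonhole, the 36 residue classes mod 36 are the pigeonholes.
With 36 integers one could put 1 in each residue class and have no class reach 2.
The 37th integer pushes some class to 2, so 36·1 + 1 = 37.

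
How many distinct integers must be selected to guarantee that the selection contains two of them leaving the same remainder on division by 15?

16

The 15 residue classes mod 15 are the pigeonholes.
With 15 integers one could put 1 in each residue class and have no class reach 2.
The 16th integer pushes some class to 2, so 15·1 + 1 = 16.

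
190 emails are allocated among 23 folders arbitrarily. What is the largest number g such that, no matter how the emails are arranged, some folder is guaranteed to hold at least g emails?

By pigeonhole, the 23 folders are the holes and the 190 emails are the pigeons.
If every folder held at most 8 emails, the total would be at most 23 × 8 = 184, which is less than 190.
So some folder holds at least ⌈190/23⌉ = 9 emails.

9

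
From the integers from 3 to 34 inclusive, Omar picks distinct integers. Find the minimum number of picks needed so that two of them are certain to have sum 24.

Two chosen integers sum to 24 exactly when both halves of some pair {x, 24−x} with 3 ≤ x ≤ 24−x ≤ 21 are chosen — 9 such pairs.
The remaining 14 elements (those with no distinct partner in range) can never complete a 24-sum, so the worst case takes all of them and one from each pair: 14 + 9 = 23.
The 24th integer has to be the second member of some pair, so 23 + 1 = 24.

24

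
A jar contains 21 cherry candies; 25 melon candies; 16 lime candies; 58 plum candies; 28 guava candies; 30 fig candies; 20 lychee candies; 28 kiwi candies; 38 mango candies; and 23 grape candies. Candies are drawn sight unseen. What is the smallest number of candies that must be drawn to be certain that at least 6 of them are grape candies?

270

In the worst case for collecting grape candies, every non-grape candy comes out first.
There are 21 + 25 + 16 + 58 + 28 + 30 + 20 + 28 + 38 = 264 non-grape candies altogether.
After those, each further candy must be grape, so 264 + 6 = 270 draws guarantee 6 grape candies.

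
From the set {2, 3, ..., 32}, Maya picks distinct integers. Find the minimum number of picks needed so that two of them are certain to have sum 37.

18

A set avoiding the sum 37 can contain at most one of each pair {x, 37−x}, plus the 3 elements whose complement lies outside the range.
The integers 2, …, 18 (17 of them) are such a set: any two sum to at least 2+3 = 5 and at most 17+18 = 35 < 37.
Any 18th integer completes one of the 14 pairs, so 18 choices force a sum of 37.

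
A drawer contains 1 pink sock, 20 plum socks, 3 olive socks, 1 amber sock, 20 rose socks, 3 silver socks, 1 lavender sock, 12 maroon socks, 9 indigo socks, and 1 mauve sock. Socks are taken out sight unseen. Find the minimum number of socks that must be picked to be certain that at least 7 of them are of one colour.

35

The 10 colours are the holes; the socks drawn are the pigeons.
To avoid 7 of any one colour, the worst case takes at most 6 of each colour, or every sock of a colour that has fewer than 6.
That gives 1 + 6 + 3 + 1 + 6 + 3 + 1 + 6 + 6 + 1 = 34 socks with no colour reaching 7.
The next sock forces some colour to 7, so 34 + 1 = 35.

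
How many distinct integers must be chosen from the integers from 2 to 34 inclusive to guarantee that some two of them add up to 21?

25

A set avoiding the sum 21 can contain at most one of each pair {x, 21−x}, plus the 15 elements whose complement lies outside the range.
The integers 11, …, 34 (24 of them) are such a set: any two sum to at least 11+12 = 23 > 21.
Any 25th integer completes one of the 9 pairs, so 25 choices force a sum of 21.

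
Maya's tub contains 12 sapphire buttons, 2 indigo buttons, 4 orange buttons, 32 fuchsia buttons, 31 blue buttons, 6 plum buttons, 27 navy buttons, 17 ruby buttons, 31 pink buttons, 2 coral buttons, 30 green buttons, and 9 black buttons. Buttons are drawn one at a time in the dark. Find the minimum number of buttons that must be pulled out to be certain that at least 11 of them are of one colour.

Pigeonhole: the 12 colours are the holes; the buttons drawn are the pigeons.
To avoid 11 of any one colour, the worst case takes at most 10 of each colour, or every button of a colour that has fewer than 10.
That gives 10 + 2 + 4 + 10 + 10 + 6 + 10 + 10 + 10 + 2 + 10 + 9 = 93 buttons with no colour reaching 11.
The next button forces some colour to 11, so 93 + 1 = 94.

94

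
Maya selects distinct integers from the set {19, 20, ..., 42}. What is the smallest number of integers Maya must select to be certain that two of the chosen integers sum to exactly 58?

Two chosen integers sum to 58 exactly when both halves of some pair {x, 58−x} with 19 ≤ x ≤ 58−x ≤ 39 are chosen — 10 such pairs.
The remaining 4 elements (those with no distinct partner in range) can never complete a 58-sum, so the worst case takes all of them and one from each pair: 4 + 10 = 14.
The 15th integer has to be the second member of some pair, so 14 + 1 = 15.

15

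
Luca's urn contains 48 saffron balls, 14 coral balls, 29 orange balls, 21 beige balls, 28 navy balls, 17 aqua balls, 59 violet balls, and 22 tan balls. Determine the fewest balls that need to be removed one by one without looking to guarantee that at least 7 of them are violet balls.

186

In the worst case for collecting violet balls, every non-violet ball comes out first.
There are 48 + 14 + 29 + 21 + 28 + 17 + 22 = 179 non-violet balls altogether.
After those, each further ball must be violet, so 179 + 7 = 186 draws guarantee 7 violet balls.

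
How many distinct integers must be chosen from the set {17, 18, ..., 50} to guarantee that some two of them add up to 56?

A set avoiding the sum 56 can contain at most one of each pair {x, 56−x}, plus the 12 elements whose complement lies outside the range or equal to its own complement.
The integers 28, …, 50 (23 of them) are such a set: any two sum to at least 28+29 = 57 > 56.
Any 24th integer completes one of the 11 pairs, so 24 choices force a sum of 56.

24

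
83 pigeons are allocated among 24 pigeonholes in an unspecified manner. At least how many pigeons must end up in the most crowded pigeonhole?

Pigeonhole: the 24 pigeonholes are the holes and the 83 pigeons are the pigeons.
If every pigeonhole held at most 3 pigeons, the total would be at most 24 × 3 = 72, which is less than 83.
So some pigeonhole holds at least ⌈83/24⌉ = 4 pigeons.

4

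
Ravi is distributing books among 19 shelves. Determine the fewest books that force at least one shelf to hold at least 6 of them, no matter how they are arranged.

With 95 books one could put exactly 5 in each of the 19 shelves, and no shelf would reach 6.
One more book must land in a shelf that already has 5, giving it 6.
So 19 × 5 + 1 = 96 books are required.

96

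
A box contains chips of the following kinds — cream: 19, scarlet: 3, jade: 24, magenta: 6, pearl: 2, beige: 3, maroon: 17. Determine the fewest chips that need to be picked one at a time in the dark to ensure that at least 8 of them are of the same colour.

By the pigeonhole principle, put each drawn chip into a box by colour. The largest draw with every box below 8 takes min(count, 7) from each colour; colours with fewer than 7 contribute all they have.
Σ min(cᵢ, 7) = 7 + 3 + 7 + 6 + 2 + 3 + 7 = 35.
Draw number 35 + 1 = 36 must push one box to 8.

36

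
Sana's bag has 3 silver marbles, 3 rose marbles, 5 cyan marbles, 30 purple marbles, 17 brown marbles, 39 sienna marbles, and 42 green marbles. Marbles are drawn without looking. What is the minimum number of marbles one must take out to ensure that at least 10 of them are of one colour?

By pigeonhole, the 7 colours are the holes; the marbles drawn are the pigeons.
To avoid 10 of any one colour, the worst case takes at most 9 of each colour, or every marble of a colour that has fewer than 9.
That gives 3 + 3 + 5 + 9 + 9 + 9 + 9 = 47 marbles with no colour reaching 10.
The next marble forces some colour to 10, so 47 + 1 = 48.

48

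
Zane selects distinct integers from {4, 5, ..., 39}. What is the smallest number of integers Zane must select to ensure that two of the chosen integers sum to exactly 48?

22

Two chosen integers sum to 48 exactly when both halves of some pair {x, 48−x} with 9 ≤ x ≤ 48−x ≤ 39 are chosen — 15 such pairs.
The remaining 6 elements (those with no distinct partner in range) can never complete a 48-sum, so the worst case takes all of them and one from each pair: 6 + 15 = 21.
The 22nd integer has to be the second member of some pair, so 21 + 1 = 22.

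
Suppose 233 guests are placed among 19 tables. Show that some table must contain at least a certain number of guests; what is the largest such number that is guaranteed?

13

The 19 tables are the holes and the 233 guests are the pigeons.
If every table held at most 12 guests, the total would be at most 19 × 12 = 228, which is less than 233.
So some table holds at least ⌈233/19⌉ = 13 guests.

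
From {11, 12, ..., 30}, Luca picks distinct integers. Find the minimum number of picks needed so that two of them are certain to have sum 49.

Two chosen integers sum to 49 exactly when both halves of some pair {x, 49−x} with 19 ≤ x ≤ 49−x ≤ 30 are chosen — 6 such pairs.
The remaining 8 elements (those with no distinct partner in range) can never complete a 49-sum, so the worst case takes all of them and one from each pair: 8 + 6 = 14.
The 15th integer has to be the second member of some pair, so 14 + 1 = 15.

15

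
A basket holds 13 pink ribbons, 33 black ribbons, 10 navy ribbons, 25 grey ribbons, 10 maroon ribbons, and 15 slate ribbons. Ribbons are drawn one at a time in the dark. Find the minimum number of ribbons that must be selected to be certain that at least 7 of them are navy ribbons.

103

In the worst case for collecting navy ribbons, every non-navy ribbon comes out first.
There are 13 + 33 + 25 + 10 + 15 = 96 non-navy ribbons altogether.
After those, each further ribbon must be navy, so 96 + 7 = 103 draws guarantee 7 navy ribbons.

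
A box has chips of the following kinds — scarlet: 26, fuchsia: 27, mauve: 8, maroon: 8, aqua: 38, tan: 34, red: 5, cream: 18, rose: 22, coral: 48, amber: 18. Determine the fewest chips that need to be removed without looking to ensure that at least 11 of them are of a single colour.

The 11 colours are the holes; the chips drawn are the pigeons.
To avoid 11 of any one colour, the worst case takes at most 10 of each colour, or every chip of a colour that has fewer than 10.
That gives 10 + 10 + 8 + 8 + 10 + 10 + 5 + 10 + 10 + 10 + 10 = 101 chips with no colour reaching 11.
The next chip forces some colour to 11, so 101 + 1 = 102.

102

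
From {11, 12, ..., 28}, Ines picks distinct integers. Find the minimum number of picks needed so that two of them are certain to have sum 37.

Two chosen integers sum to 37 exactly when both halves of some pair {x, 37−x} with 11 ≤ x ≤ 37−x ≤ 26 are chosen — 8 such pairs.
The remaining 2 elements (those with no distinct partner in range) can never complete a 37-sum, so the worst case takes all of them and one from each pair: 2 + 8 = 10.
Pigeonhole: the 11th integer has to be the second member of some pair, so 10 + 1 = 11.

11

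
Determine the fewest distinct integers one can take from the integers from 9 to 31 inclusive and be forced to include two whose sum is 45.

A set avoiding the sum 45 can contain at most one of each pair {x, 45−x}, plus the 5 elements whose complement lies outside the range.
The integers 9, …, 22 (14 of them) are such a set: any two sum to at least 9+10 = 19 and at most 21+22 = 43 < 45.
Any 15th integer completes one of the 9 pairs, so 15 choices force a sum of 45.

15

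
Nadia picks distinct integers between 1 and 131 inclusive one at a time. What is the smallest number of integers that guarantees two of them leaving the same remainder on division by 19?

20

Pigeonhole: the 19 residue classes mod 19 are the pigeonholes.
With 19 integers one could put 1 in each residue class and have no class reach 2.
The 20th integer pushes some class to 2, so 19·1 + 1 = 20.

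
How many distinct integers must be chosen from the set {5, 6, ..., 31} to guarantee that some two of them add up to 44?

19

A set avoiding the sum 44 can contain at most one of each pair {x, 44−x}, plus the 9 elements whose complement lies outside the range or equal to its own complement.
The integers 5, …, 22 (18 of them) are such a set: any two sum to at least 5+6 = 11 and at most 21+22 = 43 < 44.
Any 19th integer completes one of the 9 pairs, so 19 choices force a sum of 44.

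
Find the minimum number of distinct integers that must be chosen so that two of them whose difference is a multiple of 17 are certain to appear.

Integers whose pairwise differences are multiples of 17 are exactly those sharing a remainder mod 17. Pigeonhole: the 17 residue classes mod 17 are the pigeonholes.
With 17 integers one could put 1 in each residue class and have no class reach 2.
The 18th integer pushes some class to 2, so 17·1 + 1 = 18.

18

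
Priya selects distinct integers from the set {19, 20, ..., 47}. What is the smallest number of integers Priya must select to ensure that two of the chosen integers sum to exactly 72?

Group the elements by complementary pair {x, 72−x}: {25,47}, {26,46}, {27,45}, …, giving 11 two-element pairs, the single value 36 (it cannot pair with itself since the integers are distinct), and 6 integers whose partner 72−x falls outside [19,47].
Treating each of those 18 groups as a pigeonhole, one can pick one integer per group — 18 integers — with no two summing to 72.
The 19th integer lands in an occupied pair, forcing a sum of 72.

19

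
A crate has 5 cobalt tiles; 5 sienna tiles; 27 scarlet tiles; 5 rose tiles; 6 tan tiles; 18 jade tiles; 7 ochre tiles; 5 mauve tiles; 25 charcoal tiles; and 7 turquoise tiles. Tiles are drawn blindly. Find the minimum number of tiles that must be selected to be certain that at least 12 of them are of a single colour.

74

The 10 colours are the holes; the tiles drawn are the pigeons.
To avoid 12 of any one colour, the worst case takes at most 11 of each colour, or every tile of a colour that has fewer than 11.
That gives 5 + 5 + 11 + 5 + 6 + 11 + 7 + 5 + 11 + 7 = 73 tiles with no colour reaching 12.
The next tile forces some colour to 12, so 73 + 1 = 74.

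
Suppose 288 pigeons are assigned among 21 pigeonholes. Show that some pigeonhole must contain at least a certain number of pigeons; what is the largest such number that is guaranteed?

14

The 21 pigeonholes are the holes and the 288 pigeons are the pigeons.
If every pigeonhole held at most 13 pigeons, the total would be at most 21 × 13 = 273, which is less than 288.
So some pigeonhole holds at least ⌈288/21⌉ = 14 pigeons.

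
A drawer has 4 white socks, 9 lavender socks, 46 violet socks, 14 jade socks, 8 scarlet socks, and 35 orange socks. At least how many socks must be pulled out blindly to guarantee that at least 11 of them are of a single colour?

Pigeonhole: the 6 colours are the holes; the socks drawn are the pigeons.
To avoid 11 of any one colour, the worst case takes at most 10 of each colour, or every sock of a colour that has fewer than 10.
That gives 4 + 9 + 10 + 10 + 8 + 10 = 51 socks with no colour reaching 11.
The next sock forces some colour to 11, so 51 + 1 = 52.

52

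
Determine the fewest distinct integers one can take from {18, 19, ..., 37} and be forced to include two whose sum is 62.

15

Group the elements by complementary pair {x, 62−x}: {25,37}, {26,36}, {27,35}, …, giving 6 two-element pairs, the single value 31 (it cannot pair with itself since the integers are distinct), and 7 integers whose partner 62−x falls outside [18,37].
Treating each of those 14 groups as a pigeonhole, one can pick one integer per group — 14 integers — with no two summing to 62.
The 15th integer lands in an occupied pair, forcing a sum of 62.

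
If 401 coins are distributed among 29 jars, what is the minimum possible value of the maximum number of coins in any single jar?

14

The 29 jars are the holes and the 401 coins are the pigeons.
If every jar held at most 13 coins, the total would be at most 29 × 13 = 377, which is less than 401.
So some jar holds at least ⌈401/29⌉ = 14 coins.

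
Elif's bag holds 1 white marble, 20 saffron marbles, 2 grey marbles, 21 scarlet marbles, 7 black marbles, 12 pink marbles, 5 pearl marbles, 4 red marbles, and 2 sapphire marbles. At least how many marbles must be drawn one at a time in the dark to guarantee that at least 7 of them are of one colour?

39

By pigeonhole, put each drawn marble into a box by colour. The largest draw with every box below 7 takes min(count, 6) from each colour; colours with fewer than 6 contribute all they have.
Σ min(cᵢ, 6) = 1 + 6 + 2 + 6 + 6 + 6 + 5 + 4 + 2 = 38.
Draw number 38 + 1 = 39 must push one box to 7.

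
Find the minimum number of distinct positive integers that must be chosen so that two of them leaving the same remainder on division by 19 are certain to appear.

20

The 19 residue classes mod 19 are the pigeonholes.
With 19 integers one could put 1 in each residue class and have no class reach 2.
The 20th integer pushes some class to 2, so 19·1 + 1 = 20.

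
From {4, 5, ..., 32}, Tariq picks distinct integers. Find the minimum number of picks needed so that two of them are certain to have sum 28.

20

Group the elements by complementary pair {x, 28−x}: {4,24}, {5,23}, {6,22}, …, giving 10 two-element pairs; the single value 14 (it cannot pair with itself since the integers are distinct); and 8 integers whose partner 28−x falls outside [4,32].
By the pigeonhole principle, treating each of those 19 groups as a pigeonhole, one can pick one integer per group — 19 integers — with no two summing to 28.
The 20th integer lands in an occupied pair, forcing a sum of 28.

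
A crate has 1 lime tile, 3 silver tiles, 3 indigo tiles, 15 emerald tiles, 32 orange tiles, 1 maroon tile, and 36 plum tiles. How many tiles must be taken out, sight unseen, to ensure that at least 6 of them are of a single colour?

An adversary could hand out at most 5 tiles per colour (4 colours run out sooner): 1 + 3 + 3 + 5 + 5 + 1 + 5 = 23 tiles and still no colour has 6.
One more tile lands in a colour already at 5, so 24 draws are enough and 23 are not.

24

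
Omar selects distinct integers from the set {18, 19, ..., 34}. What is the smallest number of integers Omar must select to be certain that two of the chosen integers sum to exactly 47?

12

Two chosen integers sum to 47 exactly when both halves of some pair {x, 47−x} with 18 ≤ x ≤ 47−x ≤ 29 are chosen — 6 such pairs.
The remaining 5 elements (those with no distinct partner in range) can never complete a 47-sum, so the worst case takes all of them and one from each pair: 5 + 6 = 11.
The 12th integer has to be the second member of some pair, so 11 + 1 = 12.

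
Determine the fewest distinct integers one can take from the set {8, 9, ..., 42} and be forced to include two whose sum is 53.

20

Group the elements by complementary pair {x, 53−x}: {11,42}, {12,41}, {13,40}, …, giving 16 two-element pairs and 3 integers whose partner 53−x falls outside [8,42].
Treating each of those 19 groups as a pigeonhole, one can pick one integer per group — 19 integers — with no two summing to 53.
The 20th integer lands in an occupied pair, forcing a sum of 53.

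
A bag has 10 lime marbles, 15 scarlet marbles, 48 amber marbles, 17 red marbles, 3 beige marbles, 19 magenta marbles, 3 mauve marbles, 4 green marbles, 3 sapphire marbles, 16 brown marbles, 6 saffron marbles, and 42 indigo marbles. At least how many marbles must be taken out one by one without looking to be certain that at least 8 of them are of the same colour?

69

Put each drawn marble into a box by colour. The largest draw with every box below 8 takes min(count, 7) from each colour; colours with fewer than 7 contribute all they have.
Σ min(cᵢ, 7) = 7 + 7 + 7 + 7 + 3 + 7 + 3 + 4 + 3 + 7 + 6 + 7 = 68.
Draw number 68 + 1 = 69 must push one box to 8.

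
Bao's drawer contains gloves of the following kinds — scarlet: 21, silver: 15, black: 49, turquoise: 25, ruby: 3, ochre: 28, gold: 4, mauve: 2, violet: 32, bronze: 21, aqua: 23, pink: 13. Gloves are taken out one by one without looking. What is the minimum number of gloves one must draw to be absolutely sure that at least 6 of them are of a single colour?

Put each drawn glove into a box by colour. The largest draw with every box below 6 takes min(count, 5) from each colour; colours with fewer than 5 contribute all they have.
Σ min(cᵢ, 5) = 5 + 5 + 5 + 5 + 3 + 5 + 4 + 2 + 5 + 5 + 5 + 5 = 54.
Draw number 54 + 1 = 55 must push one box to 6.

55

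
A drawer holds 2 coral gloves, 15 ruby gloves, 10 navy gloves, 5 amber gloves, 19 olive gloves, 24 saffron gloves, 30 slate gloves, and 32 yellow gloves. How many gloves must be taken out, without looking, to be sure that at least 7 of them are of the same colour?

By the pigeonhole principle, the 8 colours are the holes; the gloves drawn are the pigeons.
To avoid 7 of any one colour, the worst case takes at most 6 of each colour, or every glove of a colour that has fewer than 6.
That gives 2 + 6 + 6 + 5 + 6 + 6 + 6 + 6 = 43 gloves with no colour reaching 7.
The next glove forces some colour to 7, so 43 + 1 = 44.

44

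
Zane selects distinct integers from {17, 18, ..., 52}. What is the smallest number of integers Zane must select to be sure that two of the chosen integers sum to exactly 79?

Group the elements by complementary pair {x, 79−x}: {27,52}, {28,51}, {29,50}, …, giving 13 two-element pairs and 10 integers whose partner 79−x falls outside [17,52].
Treating each of those 23 groups as a pigeonhole, one can pick one integer per group — 23 integers — with no two summing to 79.
The 24th integer lands in an occupied pair, forcing a sum of 79.

24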